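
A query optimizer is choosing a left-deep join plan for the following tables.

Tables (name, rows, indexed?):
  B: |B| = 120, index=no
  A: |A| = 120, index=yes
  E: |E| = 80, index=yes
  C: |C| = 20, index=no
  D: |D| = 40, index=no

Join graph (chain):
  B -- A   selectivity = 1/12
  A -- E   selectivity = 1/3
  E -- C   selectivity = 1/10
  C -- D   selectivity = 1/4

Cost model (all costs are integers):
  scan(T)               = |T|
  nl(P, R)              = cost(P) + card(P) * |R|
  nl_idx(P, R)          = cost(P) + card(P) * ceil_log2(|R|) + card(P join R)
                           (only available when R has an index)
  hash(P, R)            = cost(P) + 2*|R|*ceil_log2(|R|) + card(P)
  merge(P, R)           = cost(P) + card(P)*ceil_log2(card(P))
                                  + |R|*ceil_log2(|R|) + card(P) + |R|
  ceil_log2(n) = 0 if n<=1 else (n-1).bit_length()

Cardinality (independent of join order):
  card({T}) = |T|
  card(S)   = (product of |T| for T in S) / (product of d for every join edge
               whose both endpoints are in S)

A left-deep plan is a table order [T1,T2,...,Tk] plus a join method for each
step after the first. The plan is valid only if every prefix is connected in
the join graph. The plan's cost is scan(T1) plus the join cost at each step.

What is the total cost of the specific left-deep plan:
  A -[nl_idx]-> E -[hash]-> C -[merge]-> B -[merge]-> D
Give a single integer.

step 1: scan A: cost=120, card=120
step 2: join E via nl_idx
    card(P join E) = 120*80/(3) = 3200
    cost = 120 + 120*7 + 3200 = 4160
step 3: join C via hash
    card(P join C) = 3200*20/(10) = 6400
    cost = 4160 + 2*20*5 + 3200 = 7560
step 4: join B via merge
    card(P join B) = 6400*120/(12) = 64000
    cost = 7560 + 6400*13 + 120*7 + 6400 + 120 = 98120
step 5: join D via merge
    card(P join D) = 64000*40/(4) = 640000
    cost = 98120 + 64000*16 + 40*6 + 64000 + 40 = 1186400

1186400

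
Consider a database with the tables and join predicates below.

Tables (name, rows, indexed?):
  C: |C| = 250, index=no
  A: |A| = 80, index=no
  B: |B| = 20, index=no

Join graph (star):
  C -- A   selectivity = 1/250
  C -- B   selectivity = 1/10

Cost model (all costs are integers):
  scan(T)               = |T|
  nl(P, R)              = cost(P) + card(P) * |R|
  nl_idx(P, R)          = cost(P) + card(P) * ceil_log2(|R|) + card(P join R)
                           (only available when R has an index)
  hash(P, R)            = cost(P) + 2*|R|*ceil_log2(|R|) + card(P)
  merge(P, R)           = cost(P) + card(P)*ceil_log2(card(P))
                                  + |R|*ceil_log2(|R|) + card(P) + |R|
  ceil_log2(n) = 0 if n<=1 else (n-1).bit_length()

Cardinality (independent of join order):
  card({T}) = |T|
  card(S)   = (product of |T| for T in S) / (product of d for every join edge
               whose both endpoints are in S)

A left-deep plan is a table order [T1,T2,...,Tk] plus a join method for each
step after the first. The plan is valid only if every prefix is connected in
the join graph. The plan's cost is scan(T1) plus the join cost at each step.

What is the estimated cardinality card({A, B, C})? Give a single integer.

Tables in S: A(80), B(20), C(250)
Edges inside S: C-A(d=250), C-B(d=10)
numerator = 80 * 20 * 250 = 400000
denominator = 250 * 10 = 2500
card(S) = 400000 / 2500 = 160

160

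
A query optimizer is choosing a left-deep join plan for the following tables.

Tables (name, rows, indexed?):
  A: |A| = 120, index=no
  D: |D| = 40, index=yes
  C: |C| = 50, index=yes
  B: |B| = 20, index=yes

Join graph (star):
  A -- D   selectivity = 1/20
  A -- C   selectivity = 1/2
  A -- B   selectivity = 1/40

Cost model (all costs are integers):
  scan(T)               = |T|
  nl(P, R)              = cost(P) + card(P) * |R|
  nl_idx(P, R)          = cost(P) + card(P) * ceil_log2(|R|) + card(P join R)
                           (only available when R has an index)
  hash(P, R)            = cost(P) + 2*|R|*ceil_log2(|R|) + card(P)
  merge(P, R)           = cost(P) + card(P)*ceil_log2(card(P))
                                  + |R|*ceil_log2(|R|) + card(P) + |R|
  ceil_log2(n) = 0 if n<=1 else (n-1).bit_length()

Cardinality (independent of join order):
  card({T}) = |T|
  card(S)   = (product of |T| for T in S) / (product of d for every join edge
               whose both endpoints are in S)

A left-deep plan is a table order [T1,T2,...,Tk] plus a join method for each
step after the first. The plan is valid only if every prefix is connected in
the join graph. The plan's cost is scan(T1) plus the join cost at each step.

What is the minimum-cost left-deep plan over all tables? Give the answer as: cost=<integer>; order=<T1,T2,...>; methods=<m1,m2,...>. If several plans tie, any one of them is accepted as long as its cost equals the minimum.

cost=1640; order=A,B,D,C; methods=hash,nl_idx,hash

Selinger DP (subsets sized 1..n):
  {A}: scan cost=120, card=120
  {D}: scan cost=40, card=40
  {C}: scan cost=50, card=50
  {B}: scan cost=20, card=20
  {AD}: card=240; try (D,hash)→720, (D,nl_idx)→1080, (A,merge)→1280, (D,merge)→1360, (A,hash)→1760, (A,nl)→4840 …(+1); best=720 via (D,hash)
  {AC}: card=3000; try (C,hash)→840, (A,merge)→1360, (C,merge)→1430, (A,hash)→1780, (C,nl_idx)→3840, (A,nl)→6050 …(+1); best=840 via (C,hash)
  {AB}: card=60; try (B,hash)→440, (B,nl_idx)→780, (A,merge)→1100, (B,merge)→1200, (A,hash)→1720, (A,nl)→2420 …(+1); best=440 via (B,hash)
  {ACD}: card=6000; try (C,hash)→1560, (C,merge)→3230, (D,hash)→4320, (C,nl_idx)→8160, (C,nl)→12720, (D,nl_idx)→24840 …(+2); best=1560 via (C,hash)
  {ABD}: card=120; try (D,nl_idx)→920, (D,hash)→980, (D,merge)→1140, (B,hash)→1160, (B,nl_idx)→2040, (D,nl)→2840 …(+2); best=920 via (D,nl_idx)
  {ABC}: card=1500; try (C,hash)→1100, (C,merge)→1210, (C,nl_idx)→2300, (C,nl)→3440, (B,hash)→4040, (B,nl_idx)→17340 …(+2); best=1100 via (C,hash)
  {ABCD}: card=3000; try (C,hash)→1640, (C,merge)→2230, (D,hash)→3080, (C,nl_idx)→4640, (C,nl)→6920, (B,hash)→7760 …(+6); best=1640 via (C,hash)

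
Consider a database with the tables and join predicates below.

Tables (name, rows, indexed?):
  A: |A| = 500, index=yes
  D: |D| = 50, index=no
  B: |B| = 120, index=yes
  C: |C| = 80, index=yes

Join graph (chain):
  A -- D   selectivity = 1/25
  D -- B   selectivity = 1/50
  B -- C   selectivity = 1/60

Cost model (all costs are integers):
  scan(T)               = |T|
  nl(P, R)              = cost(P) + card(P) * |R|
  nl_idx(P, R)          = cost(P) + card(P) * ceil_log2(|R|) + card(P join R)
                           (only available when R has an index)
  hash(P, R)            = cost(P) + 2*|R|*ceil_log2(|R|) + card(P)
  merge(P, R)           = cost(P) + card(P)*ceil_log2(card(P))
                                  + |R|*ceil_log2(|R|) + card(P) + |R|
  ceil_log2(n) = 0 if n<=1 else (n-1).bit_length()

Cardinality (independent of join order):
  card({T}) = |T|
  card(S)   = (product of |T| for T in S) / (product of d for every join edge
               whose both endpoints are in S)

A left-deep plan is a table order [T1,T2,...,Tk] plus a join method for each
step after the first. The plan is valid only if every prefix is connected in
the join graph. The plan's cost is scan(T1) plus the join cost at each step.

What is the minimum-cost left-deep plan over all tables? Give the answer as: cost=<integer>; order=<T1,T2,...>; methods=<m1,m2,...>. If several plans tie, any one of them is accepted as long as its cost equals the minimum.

cost=6160; order=D,B,C,A; methods=nl_idx,nl_idx,nl_idx

Selinger DP (subsets sized 1..n):
  {A}: scan cost=500, card=500
  {D}: scan cost=50, card=50
  {B}: scan cost=120, card=120
  {C}: scan cost=80, card=80
  {AD}: card=1000; try (A,nl_idx)→1500, (D,hash)→1600, (A,merge)→5400, (D,merge)→5850, (A,hash)→9100, (A,nl)→25050 …(+1); best=1500 via (A,nl_idx)
  {BD}: card=120; try (B,nl_idx)→520, (D,hash)→840, (B,merge)→1360, (D,merge)→1430, (B,hash)→1780, (B,nl)→6050 …(+1); best=520 via (B,nl_idx)
  {BC}: card=160; try (B,nl_idx)→800, (C,nl_idx)→1120, (C,hash)→1360, (B,merge)→1680, (C,merge)→1720, (B,hash)→1840 …(+2); best=800 via (B,nl_idx)
  {ABD}: card=2400; try (A,nl_idx)→4000, (B,hash)→4180, (A,merge)→6480, (A,hash)→9640, (B,nl_idx)→10900, (B,merge)→13460 …(+2); best=4000 via (A,nl_idx)
  {BCD}: card=160; try (C,nl_idx)→1520, (D,hash)→1560, (C,hash)→1760, (C,merge)→2120, (D,merge)→2590, (D,nl)→8800 …(+1); best=1520 via (C,nl_idx)
  {ABCD}: card=3200; try (A,nl_idx)→6160, (C,hash)→7520, (A,merge)→7960, (A,hash)→10680, (C,nl_idx)→24000, (C,merge)→35840 …(+2); best=6160 via (A,nl_idx)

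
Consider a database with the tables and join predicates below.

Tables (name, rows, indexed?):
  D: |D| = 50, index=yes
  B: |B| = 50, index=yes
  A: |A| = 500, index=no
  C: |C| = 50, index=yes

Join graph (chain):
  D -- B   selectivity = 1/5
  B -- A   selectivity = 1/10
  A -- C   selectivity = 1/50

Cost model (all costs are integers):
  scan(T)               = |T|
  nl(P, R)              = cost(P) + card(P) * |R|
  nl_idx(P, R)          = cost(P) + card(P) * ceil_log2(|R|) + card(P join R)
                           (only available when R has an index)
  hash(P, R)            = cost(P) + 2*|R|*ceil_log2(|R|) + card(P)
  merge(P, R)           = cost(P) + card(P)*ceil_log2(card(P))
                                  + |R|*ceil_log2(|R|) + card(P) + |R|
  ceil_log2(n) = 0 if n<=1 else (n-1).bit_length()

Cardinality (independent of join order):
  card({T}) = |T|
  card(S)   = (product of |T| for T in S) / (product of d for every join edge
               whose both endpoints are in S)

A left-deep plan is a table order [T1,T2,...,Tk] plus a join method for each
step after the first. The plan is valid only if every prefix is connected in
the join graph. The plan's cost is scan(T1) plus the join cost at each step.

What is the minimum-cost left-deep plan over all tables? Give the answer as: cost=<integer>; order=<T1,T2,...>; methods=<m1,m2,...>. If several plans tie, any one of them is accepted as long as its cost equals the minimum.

cost=5800; order=A,C,B,D; methods=hash,hash,hash

Selinger DP (subsets sized 1..n):
  {D}: scan cost=50, card=50
  {B}: scan cost=50, card=50
  {A}: scan cost=500, card=500
  {C}: scan cost=50, card=50
  {BD}: card=500; try (D,hash)→700, (B,hash)→700, (D,merge)→750, (B,merge)→750, (D,nl_idx)→850, (B,nl_idx)→850 …(+2); best=700 via (D,hash)
  {AB}: card=2500; try (B,hash)→1600, (A,merge)→5400, (B,merge)→5850, (B,nl_idx)→6000, (A,hash)→9100, (A,nl)→25050 …(+1); best=1600 via (B,hash)
  {AC}: card=500; try (C,hash)→1600, (C,nl_idx)→4000, (A,merge)→5400, (C,merge)→5850, (A,hash)→9100, (A,nl)→25050 …(+1); best=1600 via (C,hash)
  {ABD}: card=25000; try (D,hash)→4700, (A,hash)→10200, (A,merge)→10700, (D,merge)→34450, (D,nl_idx)→41600, (D,nl)→126600 …(+1); best=4700 via (D,hash)
  {ABC}: card=2500; try (B,hash)→2700, (C,hash)→4700, (B,merge)→6950, (B,nl_idx)→7100, (C,nl_idx)→19100, (B,nl)→26600 …(+2); best=2700 via (B,hash)
  {ABCD}: card=25000; try (D,hash)→5800, (C,hash)→30300, (D,merge)→35550, (D,nl_idx)→42700, (D,nl)→127700, (C,nl_idx)→179700 …(+2); best=5800 via (D,hash)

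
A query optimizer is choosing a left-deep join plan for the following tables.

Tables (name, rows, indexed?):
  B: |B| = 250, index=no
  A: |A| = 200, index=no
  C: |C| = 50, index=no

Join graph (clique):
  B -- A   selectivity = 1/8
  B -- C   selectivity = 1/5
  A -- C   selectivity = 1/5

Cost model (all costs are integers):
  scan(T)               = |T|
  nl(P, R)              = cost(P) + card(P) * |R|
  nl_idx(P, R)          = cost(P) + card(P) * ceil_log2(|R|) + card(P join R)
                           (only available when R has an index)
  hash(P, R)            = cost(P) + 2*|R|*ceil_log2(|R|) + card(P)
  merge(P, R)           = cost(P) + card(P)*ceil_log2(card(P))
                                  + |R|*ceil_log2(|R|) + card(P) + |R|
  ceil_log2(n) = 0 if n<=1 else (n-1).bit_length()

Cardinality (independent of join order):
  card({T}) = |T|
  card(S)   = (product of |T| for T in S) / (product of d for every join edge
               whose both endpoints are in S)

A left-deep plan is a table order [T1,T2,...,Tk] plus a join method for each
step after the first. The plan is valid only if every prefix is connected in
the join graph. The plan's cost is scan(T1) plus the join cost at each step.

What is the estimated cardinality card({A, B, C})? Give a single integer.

12500

Tables in S: A(200), B(250), C(50)
Edges inside S: B-A(d=8), B-C(d=5), A-C(d=5)
numerator = 200 * 250 * 50 = 2500000
denominator = 8 * 5 * 5 = 200
card(S) = 2500000 / 200 = 12500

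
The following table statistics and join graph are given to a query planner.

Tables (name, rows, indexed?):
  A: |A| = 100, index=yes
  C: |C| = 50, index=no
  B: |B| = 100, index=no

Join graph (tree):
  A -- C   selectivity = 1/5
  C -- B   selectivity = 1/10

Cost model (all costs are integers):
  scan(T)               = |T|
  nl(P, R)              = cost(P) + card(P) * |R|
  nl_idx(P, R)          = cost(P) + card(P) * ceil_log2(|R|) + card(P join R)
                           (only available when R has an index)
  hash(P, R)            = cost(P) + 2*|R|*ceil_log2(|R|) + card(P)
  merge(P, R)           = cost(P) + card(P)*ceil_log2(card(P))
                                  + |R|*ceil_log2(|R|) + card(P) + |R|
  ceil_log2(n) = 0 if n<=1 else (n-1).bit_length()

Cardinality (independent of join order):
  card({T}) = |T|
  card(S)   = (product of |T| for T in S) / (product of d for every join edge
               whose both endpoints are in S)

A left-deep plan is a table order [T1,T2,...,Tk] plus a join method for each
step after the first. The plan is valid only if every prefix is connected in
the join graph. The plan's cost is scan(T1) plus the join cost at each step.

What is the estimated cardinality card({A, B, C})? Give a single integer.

10000

Tables in S: A(100), B(100), C(50)
Edges inside S: A-C(d=5), C-B(d=10)
numerator = 100 * 100 * 50 = 500000
denominator = 5 * 10 = 50
card(S) = 500000 / 50 = 10000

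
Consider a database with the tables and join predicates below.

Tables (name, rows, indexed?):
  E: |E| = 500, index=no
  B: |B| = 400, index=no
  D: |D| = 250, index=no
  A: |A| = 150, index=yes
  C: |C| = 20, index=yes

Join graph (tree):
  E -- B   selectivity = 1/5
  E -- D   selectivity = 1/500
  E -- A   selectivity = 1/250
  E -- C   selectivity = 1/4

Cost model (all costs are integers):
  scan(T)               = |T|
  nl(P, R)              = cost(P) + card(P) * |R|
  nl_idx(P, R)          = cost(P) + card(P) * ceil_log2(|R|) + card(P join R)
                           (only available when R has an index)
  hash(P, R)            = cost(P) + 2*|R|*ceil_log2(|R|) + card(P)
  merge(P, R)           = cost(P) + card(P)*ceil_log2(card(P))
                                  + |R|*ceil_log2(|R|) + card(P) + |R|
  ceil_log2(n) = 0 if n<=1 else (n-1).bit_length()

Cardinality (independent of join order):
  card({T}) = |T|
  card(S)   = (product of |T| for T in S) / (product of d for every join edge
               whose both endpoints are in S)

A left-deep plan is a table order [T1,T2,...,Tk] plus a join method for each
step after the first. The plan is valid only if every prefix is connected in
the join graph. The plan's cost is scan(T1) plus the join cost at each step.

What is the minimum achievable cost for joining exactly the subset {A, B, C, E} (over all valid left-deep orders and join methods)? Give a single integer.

12600

Selinger DP over subsets of {A,B,C,E}:
  {E}: scan cost=500, card=500
  {B}: scan cost=400, card=400
  {A}: scan cost=150, card=150
  {C}: scan cost=20, card=20
  {BE}: card=40000; try (B,hash)→8200, (E,merge)→9400, (B,merge)→9500, (E,hash)→9800, (E,nl)→200400, (B,nl)→200500; best=8200 via (B,hash)
  {AE}: card=300; try (A,hash)→3400, (A,nl_idx)→4800, (E,merge)→6500, (A,merge)→6850, (E,hash)→9300, (E,nl)→75150 …(+1); best=3400 via (A,hash)
  {CE}: card=2500; try (C,hash)→1200, (E,merge)→5140, (C,nl_idx)→5500, (C,merge)→5620, (E,hash)→9040, (E,nl)→10020 …(+1); best=1200 via (C,hash)
  {ABE}: card=24000; try (B,merge)→10400, (B,hash)→10900, (A,hash)→50600, (B,nl)→123400, (A,nl_idx)→352200, (A,merge)→689550 …(+1); best=10400 via (B,merge)
  {BCE}: card=200000; try (B,hash)→10900, (B,merge)→37700, (C,hash)→48400, (C,nl_idx)→408200, (C,merge)→688320, (C,nl)→808200 …(+1); best=10900 via (B,hash)
  {ACE}: card=1500; try (C,hash)→3900, (A,hash)→6100, (C,nl_idx)→6400, (C,merge)→6520, (C,nl)→9400, (A,nl_idx)→22700 …(+2); best=3900 via (C,hash)
  {ABCE}: card=120000; try (B,hash)→12600, (B,merge)→25900, (C,hash)→34600, (A,hash)→213300, (C,nl_idx)→250400, (C,merge)→394520 …(+5); best=12600 via (B,hash)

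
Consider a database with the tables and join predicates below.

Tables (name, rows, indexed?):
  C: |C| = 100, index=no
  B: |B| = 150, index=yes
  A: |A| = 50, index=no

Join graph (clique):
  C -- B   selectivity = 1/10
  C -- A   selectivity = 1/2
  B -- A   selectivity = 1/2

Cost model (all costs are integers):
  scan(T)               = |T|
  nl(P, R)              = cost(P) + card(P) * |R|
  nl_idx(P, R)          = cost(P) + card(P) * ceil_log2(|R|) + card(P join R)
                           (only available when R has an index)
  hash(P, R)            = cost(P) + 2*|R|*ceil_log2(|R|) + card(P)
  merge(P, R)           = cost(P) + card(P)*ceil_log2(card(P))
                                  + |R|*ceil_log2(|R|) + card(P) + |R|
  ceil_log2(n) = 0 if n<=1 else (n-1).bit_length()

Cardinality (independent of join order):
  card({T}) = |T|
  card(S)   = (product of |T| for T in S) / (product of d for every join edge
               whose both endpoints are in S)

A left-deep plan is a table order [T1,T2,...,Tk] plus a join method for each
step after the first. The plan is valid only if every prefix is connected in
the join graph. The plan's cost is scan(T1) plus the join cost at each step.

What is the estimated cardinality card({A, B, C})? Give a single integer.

18750

Tables in S: A(50), B(150), C(100)
Edges inside S: C-B(d=10), C-A(d=2), B-A(d=2)
numerator = 50 * 150 * 100 = 750000
denominator = 10 * 2 * 2 = 40
card(S) = 750000 / 40 = 18750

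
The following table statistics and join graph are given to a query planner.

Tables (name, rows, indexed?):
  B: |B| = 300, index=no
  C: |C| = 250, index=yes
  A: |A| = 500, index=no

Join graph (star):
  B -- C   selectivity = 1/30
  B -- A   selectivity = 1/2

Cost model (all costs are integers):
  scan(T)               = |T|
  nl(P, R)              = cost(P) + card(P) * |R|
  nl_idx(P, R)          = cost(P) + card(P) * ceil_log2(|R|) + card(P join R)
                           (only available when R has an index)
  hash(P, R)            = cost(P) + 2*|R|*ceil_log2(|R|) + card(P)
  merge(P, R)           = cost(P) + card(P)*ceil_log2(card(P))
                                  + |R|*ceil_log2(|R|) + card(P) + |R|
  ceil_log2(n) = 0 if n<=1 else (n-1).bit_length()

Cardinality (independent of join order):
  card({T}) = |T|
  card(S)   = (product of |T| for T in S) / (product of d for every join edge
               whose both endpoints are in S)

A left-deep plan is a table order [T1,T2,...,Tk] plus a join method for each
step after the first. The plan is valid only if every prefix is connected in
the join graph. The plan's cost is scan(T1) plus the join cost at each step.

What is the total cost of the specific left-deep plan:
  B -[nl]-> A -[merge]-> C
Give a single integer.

step 1: scan B: cost=300, card=300
step 2: join A via nl
    card(P join A) = 300*500/(2) = 75000
    cost = 300 + 300*500 = 150300
step 3: join C via merge
    card(P join C) = 75000*250/(30) = 625000
    cost = 150300 + 75000*17 + 250*8 + 75000 + 250 = 1502550

1502550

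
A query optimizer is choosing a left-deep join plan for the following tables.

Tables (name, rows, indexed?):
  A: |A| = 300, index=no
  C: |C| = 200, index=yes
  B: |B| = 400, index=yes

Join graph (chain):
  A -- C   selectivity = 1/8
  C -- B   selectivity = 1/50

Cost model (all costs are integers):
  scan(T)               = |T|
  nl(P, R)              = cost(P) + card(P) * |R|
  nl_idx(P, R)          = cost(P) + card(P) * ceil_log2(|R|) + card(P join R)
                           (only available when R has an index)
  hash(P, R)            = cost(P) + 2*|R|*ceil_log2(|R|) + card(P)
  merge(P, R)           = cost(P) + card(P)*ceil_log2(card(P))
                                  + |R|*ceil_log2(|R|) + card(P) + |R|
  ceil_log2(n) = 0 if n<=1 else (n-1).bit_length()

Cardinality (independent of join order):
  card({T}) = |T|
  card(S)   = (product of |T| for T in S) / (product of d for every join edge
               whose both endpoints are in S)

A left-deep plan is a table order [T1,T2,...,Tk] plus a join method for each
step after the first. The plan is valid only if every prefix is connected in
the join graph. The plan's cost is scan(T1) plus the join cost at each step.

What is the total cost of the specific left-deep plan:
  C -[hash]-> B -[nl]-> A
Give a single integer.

487600

step 1: scan C: cost=200, card=200
step 2: join B via hash
    card(P join B) = 200*400/(50) = 1600
    cost = 200 + 2*400*9 + 200 = 7600
step 3: join A via nl
    card(P join A) = 1600*300/(8) = 60000
    cost = 7600 + 1600*300 = 487600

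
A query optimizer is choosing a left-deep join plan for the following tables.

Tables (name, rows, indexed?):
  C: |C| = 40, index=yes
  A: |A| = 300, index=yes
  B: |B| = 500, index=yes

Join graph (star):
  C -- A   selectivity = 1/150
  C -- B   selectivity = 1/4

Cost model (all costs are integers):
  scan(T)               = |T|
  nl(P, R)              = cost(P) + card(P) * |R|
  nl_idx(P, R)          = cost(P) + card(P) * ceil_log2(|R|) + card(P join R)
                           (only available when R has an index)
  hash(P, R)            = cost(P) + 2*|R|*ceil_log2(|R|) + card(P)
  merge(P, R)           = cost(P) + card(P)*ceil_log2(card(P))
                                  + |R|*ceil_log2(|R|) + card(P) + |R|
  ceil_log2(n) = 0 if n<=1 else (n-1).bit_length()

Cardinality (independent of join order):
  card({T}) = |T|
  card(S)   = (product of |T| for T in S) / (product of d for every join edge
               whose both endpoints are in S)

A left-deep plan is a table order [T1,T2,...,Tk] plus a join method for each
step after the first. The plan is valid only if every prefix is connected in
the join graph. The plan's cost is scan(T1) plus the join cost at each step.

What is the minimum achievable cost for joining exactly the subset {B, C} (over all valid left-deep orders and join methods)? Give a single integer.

Selinger DP over subsets of {B,C}:
  {C}: scan cost=40, card=40
  {B}: scan cost=500, card=500
  {BC}: card=5000; try (C,hash)→1480, (B,merge)→5320, (B,nl_idx)→5400, (C,merge)→5780, (C,nl_idx)→8500, (B,hash)→9080 …(+2); best=1480 via (C,hash)

1480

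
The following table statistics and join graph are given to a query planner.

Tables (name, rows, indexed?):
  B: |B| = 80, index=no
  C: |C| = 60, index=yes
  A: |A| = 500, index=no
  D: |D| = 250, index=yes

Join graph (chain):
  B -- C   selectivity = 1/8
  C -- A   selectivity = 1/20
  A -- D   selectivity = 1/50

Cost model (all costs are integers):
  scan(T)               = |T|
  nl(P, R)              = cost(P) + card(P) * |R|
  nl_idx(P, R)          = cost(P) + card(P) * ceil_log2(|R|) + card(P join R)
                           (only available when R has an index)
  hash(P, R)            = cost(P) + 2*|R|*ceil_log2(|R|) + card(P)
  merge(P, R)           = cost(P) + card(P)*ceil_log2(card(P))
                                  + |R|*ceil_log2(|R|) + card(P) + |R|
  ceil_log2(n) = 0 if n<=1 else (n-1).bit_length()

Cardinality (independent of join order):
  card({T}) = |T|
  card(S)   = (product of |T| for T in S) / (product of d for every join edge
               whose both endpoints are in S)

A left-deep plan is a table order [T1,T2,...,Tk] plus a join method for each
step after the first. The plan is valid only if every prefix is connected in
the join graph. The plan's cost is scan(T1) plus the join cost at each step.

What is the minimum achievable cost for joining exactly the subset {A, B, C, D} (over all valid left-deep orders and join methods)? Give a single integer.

Selinger DP over subsets of {A,B,C,D}:
  {B}: scan cost=80, card=80
  {C}: scan cost=60, card=60
  {A}: scan cost=500, card=500
  {D}: scan cost=250, card=250
  {BC}: card=600; try (C,hash)→880, (B,merge)→1120, (C,merge)→1140, (C,nl_idx)→1160, (B,hash)→1240, (B,nl)→4860 …(+1); best=880 via (C,hash)
  {AC}: card=1500; try (C,hash)→1720, (C,nl_idx)→5000, (A,merge)→5480, (C,merge)→5920, (A,hash)→9120, (A,nl)→30060 …(+1); best=1720 via (C,hash)
  {AD}: card=2500; try (D,hash)→5000, (D,nl_idx)→7000, (A,merge)→7500, (D,merge)→7750, (A,hash)→9500, (A,nl)→125250 …(+1); best=5000 via (D,hash)
  {ABC}: card=15000; try (B,hash)→4340, (A,hash)→10480, (A,merge)→12480, (B,merge)→20360, (B,nl)→121720, (A,nl)→300880; best=4340 via (B,hash)
  {ACD}: card=7500; try (D,hash)→7220, (C,hash)→8220, (D,nl_idx)→21220, (D,merge)→21970, (C,nl_idx)→27500, (C,merge)→37920 …(+2); best=7220 via (D,hash)
  {ABCD}: card=75000; try (B,hash)→15840, (D,hash)→23340, (B,merge)→112860, (D,nl_idx)→199340, (D,merge)→231590, (B,nl)→607220 …(+1); best=15840 via (B,hash)

15840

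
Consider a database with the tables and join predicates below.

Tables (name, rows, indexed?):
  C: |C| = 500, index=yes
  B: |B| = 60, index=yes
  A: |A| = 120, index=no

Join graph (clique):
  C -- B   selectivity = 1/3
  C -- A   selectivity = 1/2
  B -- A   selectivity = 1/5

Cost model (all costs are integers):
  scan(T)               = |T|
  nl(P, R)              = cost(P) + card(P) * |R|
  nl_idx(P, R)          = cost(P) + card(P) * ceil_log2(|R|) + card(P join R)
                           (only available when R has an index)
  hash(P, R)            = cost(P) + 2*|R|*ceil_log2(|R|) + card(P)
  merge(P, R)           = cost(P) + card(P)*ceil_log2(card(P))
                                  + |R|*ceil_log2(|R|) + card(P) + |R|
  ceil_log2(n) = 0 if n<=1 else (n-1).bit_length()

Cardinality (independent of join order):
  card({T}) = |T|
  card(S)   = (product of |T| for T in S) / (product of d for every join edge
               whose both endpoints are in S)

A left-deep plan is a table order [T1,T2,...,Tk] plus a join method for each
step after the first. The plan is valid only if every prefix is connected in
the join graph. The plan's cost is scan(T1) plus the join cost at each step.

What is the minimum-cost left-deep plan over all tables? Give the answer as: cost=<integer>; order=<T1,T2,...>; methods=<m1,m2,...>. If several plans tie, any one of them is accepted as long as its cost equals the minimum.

cost=11400; order=A,B,C; methods=hash,hash

Selinger DP (subsets sized 1..n):
  {C}: scan cost=500, card=500
  {B}: scan cost=60, card=60
  {A}: scan cost=120, card=120
  {BC}: card=10000; try (B,hash)→1720, (C,merge)→5480, (B,merge)→5920, (C,hash)→9120, (C,nl_idx)→10600, (B,nl_idx)→13500 …(+2); best=1720 via (B,hash)
  {AC}: card=30000; try (A,hash)→2680, (C,merge)→6080, (A,merge)→6460, (C,hash)→9240, (C,nl_idx)→31200, (C,nl)→60120 …(+1); best=2680 via (A,hash)
  {AB}: card=1440; try (B,hash)→960, (A,merge)→1440, (B,merge)→1500, (A,hash)→1800, (B,nl_idx)→2280, (A,nl)→7260 …(+1); best=960 via (B,hash)
  {ABC}: card=120000; try (C,hash)→11400, (A,hash)→13400, (C,merge)→23240, (B,hash)→33400, (C,nl_idx)→133920, (A,merge)→152680 …(+5); best=11400 via (C,hash)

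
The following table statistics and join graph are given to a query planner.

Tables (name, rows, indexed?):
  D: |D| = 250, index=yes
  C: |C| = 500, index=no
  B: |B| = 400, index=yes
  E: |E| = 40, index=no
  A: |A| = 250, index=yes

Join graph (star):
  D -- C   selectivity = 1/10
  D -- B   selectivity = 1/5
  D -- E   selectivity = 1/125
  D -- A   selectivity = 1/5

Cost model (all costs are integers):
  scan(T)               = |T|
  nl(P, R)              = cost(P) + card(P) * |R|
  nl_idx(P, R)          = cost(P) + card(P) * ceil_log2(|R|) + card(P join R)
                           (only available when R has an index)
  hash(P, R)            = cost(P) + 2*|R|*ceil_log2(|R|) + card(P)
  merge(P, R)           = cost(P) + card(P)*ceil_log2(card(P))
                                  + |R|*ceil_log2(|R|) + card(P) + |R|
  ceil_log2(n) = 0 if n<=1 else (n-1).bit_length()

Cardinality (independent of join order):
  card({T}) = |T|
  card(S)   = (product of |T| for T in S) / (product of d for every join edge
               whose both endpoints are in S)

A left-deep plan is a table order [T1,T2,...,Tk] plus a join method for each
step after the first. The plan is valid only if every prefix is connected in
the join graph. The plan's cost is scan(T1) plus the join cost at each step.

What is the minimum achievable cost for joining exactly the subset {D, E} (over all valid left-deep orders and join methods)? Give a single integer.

440

Selinger DP over subsets of {D,E}:
  {D}: scan cost=250, card=250
  {E}: scan cost=40, card=40
  {DE}: card=80; try (D,nl_idx)→440, (E,hash)→980, (D,merge)→2570, (E,merge)→2780, (D,hash)→4080, (D,nl)→10040 …(+1); best=440 via (D,nl_idx)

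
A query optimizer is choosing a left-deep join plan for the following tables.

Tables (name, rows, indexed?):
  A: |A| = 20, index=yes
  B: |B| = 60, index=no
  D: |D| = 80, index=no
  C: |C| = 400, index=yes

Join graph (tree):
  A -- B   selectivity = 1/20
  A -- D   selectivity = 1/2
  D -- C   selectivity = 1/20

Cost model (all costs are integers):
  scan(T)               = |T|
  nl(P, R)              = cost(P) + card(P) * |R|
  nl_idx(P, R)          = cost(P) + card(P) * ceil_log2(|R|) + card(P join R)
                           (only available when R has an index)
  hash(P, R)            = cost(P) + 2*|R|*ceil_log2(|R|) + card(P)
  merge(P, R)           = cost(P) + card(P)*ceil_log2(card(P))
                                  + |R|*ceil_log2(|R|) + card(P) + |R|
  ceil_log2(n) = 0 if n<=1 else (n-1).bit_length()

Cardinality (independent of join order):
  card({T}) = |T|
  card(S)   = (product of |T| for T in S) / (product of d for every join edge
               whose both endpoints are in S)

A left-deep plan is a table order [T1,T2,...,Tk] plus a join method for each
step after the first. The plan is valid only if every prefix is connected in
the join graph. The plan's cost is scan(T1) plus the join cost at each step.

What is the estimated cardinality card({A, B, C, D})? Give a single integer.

48000

Tables in S: A(20), B(60), C(400), D(80)
Edges inside S: A-B(d=20), A-D(d=2), D-C(d=20)
numerator = 20 * 60 * 400 * 80 = 38400000
denominator = 20 * 2 * 20 = 800
card(S) = 38400000 / 800 = 48000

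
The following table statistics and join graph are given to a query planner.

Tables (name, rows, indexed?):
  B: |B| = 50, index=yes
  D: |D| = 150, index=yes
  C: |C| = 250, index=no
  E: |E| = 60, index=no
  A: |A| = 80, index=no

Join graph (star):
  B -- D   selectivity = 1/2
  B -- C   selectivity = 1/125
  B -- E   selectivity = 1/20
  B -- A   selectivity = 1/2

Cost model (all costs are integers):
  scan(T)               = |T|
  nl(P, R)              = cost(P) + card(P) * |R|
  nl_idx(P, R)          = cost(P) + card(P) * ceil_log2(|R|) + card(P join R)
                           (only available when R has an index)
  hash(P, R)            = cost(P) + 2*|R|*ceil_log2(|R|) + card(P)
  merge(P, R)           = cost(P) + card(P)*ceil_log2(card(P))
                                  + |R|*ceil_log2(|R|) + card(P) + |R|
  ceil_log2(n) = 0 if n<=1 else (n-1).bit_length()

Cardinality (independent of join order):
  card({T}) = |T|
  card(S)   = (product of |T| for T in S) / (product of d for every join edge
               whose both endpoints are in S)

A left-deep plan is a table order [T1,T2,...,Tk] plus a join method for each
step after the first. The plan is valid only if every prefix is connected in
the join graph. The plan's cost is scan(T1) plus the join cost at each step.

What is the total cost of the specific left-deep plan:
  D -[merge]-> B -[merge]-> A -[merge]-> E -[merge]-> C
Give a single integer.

11903910

step 1: scan D: cost=150, card=150
step 2: join B via merge
    card(P join B) = 150*50/(2) = 3750
    cost = 150 + 150*8 + 50*6 + 150 + 50 = 1850
step 3: join A via merge
    card(P join A) = 3750*80/(2) = 150000
    cost = 1850 + 3750*12 + 80*7 + 3750 + 80 = 51240
step 4: join E via merge
    card(P join E) = 150000*60/(20) = 450000
    cost = 51240 + 150000*18 + 60*6 + 150000 + 60 = 2901660
step 5: join C via merge
    card(P join C) = 450000*250/(125) = 900000
    cost = 2901660 + 450000*19 + 250*8 + 450000 + 250 = 11903910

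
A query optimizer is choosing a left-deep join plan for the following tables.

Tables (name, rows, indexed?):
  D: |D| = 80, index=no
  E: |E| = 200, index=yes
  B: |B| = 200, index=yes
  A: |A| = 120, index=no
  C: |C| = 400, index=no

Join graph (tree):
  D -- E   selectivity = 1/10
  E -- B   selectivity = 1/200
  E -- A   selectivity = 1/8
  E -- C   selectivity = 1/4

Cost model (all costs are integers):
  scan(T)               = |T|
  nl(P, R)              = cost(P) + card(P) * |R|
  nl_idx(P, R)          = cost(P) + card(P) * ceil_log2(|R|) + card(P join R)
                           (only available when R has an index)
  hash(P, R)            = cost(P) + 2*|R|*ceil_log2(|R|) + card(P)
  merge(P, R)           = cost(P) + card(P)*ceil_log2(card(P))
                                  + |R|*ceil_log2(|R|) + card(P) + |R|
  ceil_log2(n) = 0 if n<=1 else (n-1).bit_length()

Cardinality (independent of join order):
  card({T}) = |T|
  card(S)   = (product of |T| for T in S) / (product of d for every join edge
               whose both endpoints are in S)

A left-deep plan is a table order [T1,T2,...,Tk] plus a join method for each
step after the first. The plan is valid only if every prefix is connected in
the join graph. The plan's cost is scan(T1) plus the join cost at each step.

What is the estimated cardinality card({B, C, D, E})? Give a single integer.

Tables in S: B(200), C(400), D(80), E(200)
Edges inside S: D-E(d=10), E-B(d=200), E-C(d=4)
numerator = 200 * 400 * 80 * 200 = 1280000000
denominator = 10 * 200 * 4 = 8000
card(S) = 1280000000 / 8000 = 160000

160000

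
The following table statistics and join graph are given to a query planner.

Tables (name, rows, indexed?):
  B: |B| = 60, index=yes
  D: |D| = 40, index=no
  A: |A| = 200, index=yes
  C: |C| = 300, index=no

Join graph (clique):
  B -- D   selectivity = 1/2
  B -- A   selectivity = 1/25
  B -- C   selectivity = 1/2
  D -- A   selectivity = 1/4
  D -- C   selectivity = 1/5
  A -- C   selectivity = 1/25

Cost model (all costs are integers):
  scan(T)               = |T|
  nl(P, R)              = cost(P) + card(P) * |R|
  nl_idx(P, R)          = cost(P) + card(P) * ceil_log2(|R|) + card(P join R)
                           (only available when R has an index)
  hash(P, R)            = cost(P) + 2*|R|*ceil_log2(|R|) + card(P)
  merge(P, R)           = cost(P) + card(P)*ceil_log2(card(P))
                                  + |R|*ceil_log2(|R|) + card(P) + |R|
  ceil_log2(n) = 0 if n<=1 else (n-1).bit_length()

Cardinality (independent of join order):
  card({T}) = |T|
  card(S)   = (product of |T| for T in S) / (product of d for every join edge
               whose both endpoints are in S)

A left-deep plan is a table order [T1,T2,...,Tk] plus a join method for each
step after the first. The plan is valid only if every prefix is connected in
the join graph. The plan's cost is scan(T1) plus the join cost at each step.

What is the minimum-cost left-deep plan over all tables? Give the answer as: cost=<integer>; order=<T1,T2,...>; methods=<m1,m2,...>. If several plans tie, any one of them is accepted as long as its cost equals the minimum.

Selinger DP (subsets sized 1..n):
  {B}: scan cost=60, card=60
  {D}: scan cost=40, card=40
  {A}: scan cost=200, card=200
  {C}: scan cost=300, card=300
  {BD}: card=1200; try (D,hash)→600, (B,merge)→740, (D,merge)→760, (B,hash)→800, (B,nl_idx)→1480, (B,nl)→2440 …(+1); best=600 via (D,hash)
  {AB}: card=480; try (A,nl_idx)→1020, (B,hash)→1120, (B,nl_idx)→1880, (A,merge)→2280, (B,merge)→2420, (A,hash)→3320 …(+2); best=1020 via (A,nl_idx)
  {BC}: card=9000; try (B,hash)→1320, (C,merge)→3480, (B,merge)→3720, (C,hash)→5520, (B,nl_idx)→11100, (C,nl)→18060 …(+1); best=1320 via (B,hash)
  {AD}: card=2000; try (D,hash)→880, (A,merge)→2120, (D,merge)→2280, (A,nl_idx)→2360, (A,hash)→3280, (A,nl)→8040 …(+1); best=880 via (D,hash)
  {CD}: card=2400; try (D,hash)→1080, (C,merge)→3320, (D,merge)→3580, (C,hash)→5480, (C,nl)→12040, (D,nl)→12300; best=1080 via (D,hash)
  {AC}: card=2400; try (A,hash)→3800, (C,merge)→5000, (A,merge)→5100, (A,nl_idx)→5100, (C,hash)→5800, (C,nl)→60200 …(+1); best=3800 via (A,hash)
  {ABD}: card=2400; try (D,hash)→1980, (B,hash)→3600, (A,hash)→5000, (D,merge)→6100, (A,nl_idx)→12600, (B,nl_idx)→15280 …(+5); best=1980 via (D,hash)
  {BCD}: card=36000; try (B,hash)→4200, (C,hash)→7200, (D,hash)→10800, (C,merge)→18000, (B,merge)→32700, (B,nl_idx)→51480 …(+4); best=4200 via (B,hash)
  {ABC}: card=2880; try (C,hash)→6900, (B,hash)→6920, (C,merge)→8820, (A,hash)→13520, (B,nl_idx)→21080, (B,merge)→35420 …(+5); best=6900 via (C,hash)
  {ACD}: card=4800; try (D,hash)→6680, (A,hash)→6680, (C,hash)→8280, (A,nl_idx)→25080, (C,merge)→27880, (A,merge)→34080 …(+4); best=6680 via (D,hash)
  {ABCD}: card=2880; try (C,hash)→9780, (D,hash)→10260, (B,hash)→12200, (C,merge)→36180, (B,nl_idx)→38360, (A,hash)→43400 …(+8); best=9780 via (C,hash)

cost=9780; order=B,A,D,C; methods=nl_idx,hash,hash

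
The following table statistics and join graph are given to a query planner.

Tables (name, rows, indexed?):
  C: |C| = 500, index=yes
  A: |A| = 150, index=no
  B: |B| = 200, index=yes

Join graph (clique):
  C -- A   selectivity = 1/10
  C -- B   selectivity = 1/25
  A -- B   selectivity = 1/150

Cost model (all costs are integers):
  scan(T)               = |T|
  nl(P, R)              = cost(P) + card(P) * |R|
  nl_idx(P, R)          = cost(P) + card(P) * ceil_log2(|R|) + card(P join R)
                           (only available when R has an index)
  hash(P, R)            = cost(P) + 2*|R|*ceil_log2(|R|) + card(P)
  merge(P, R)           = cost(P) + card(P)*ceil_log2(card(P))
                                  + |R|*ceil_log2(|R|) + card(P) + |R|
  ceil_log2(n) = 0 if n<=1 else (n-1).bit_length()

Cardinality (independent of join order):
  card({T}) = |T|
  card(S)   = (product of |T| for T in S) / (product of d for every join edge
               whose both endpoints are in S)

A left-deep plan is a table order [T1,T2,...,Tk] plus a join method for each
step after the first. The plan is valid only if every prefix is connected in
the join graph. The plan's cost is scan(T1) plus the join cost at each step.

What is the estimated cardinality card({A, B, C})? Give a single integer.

Tables in S: A(150), B(200), C(500)
Edges inside S: C-A(d=10), C-B(d=25), A-B(d=150)
numerator = 150 * 200 * 500 = 15000000
denominator = 10 * 25 * 150 = 37500
card(S) = 15000000 / 37500 = 400

400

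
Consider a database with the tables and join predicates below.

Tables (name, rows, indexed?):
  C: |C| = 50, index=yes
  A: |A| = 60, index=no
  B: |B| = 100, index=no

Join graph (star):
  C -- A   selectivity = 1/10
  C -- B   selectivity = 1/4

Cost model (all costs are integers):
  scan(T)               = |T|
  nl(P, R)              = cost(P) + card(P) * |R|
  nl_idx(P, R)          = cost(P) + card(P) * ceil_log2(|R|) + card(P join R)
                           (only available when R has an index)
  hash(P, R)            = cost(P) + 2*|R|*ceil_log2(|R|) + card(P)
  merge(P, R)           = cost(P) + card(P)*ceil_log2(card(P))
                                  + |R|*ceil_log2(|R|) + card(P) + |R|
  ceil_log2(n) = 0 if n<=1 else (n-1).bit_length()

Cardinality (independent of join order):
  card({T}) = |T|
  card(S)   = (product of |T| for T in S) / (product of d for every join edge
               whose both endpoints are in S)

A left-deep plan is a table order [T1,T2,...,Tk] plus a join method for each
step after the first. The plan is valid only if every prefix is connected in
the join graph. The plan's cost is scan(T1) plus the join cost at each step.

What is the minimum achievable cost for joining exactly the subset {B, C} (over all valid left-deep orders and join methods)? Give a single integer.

800

Selinger DP over subsets of {B,C}:
  {C}: scan cost=50, card=50
  {B}: scan cost=100, card=100
  {BC}: card=1250; try (C,hash)→800, (B,merge)→1200, (C,merge)→1250, (B,hash)→1500, (C,nl_idx)→1950, (B,nl)→5050 …(+1); best=800 via (C,hash)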